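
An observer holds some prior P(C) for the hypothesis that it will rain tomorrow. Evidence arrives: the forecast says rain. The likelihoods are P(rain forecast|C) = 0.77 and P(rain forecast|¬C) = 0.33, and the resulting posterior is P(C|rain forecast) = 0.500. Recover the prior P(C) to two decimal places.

Bayes' rule in odds form gives O(C|E) = O(C)·[P(E|C)/P(E|¬C)], hence O(C) = O(C|E)/LR.
Posterior odds = 0.500/(1−0.500) = 1.0000. LR = 0.77/0.33 = 2.3333.
Prior odds = 1.0000/2.3333 = 0.4286, so P(C) = 0.4286/(1+0.4286) ≈ 0.30.

P(C) = 0.30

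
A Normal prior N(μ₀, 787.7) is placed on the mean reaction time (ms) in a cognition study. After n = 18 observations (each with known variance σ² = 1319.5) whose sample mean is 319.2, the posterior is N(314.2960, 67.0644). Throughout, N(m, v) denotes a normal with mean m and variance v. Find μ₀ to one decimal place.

With known observation variance, the Normal–Normal posterior has precision τ_n = τ₀ + n/σ² and mean μ_n = (τ₀μ₀ + (n/σ²)x̄)/τ_n.
Here τ₀ = 1/787.7 = 0.001270 and τ_data = 18/1319.5 = 0.013642, so τ_n = 0.014912.
Rearranging for μ₀: μ₀ = (μ_n·τ_n − τ_data·x̄)/τ₀ = (314.2960·0.014912 − 0.013642·319.2) / 0.001270 = 0.332256/0.001270 ≈ 261.6.

μ₀ = 261.6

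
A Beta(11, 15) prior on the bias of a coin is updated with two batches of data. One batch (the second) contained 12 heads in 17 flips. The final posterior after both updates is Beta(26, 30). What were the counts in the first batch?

Sequential conjugate updates are equivalent to a single update on the pooled data, so total successes = posterior α − prior α and total failures = posterior β − prior β.
Total across both batches: 26−11=15 heads, 30−15=15 tails.
Subtract the second batch: 15−12=3 heads and 15−5=10 tails.

3 heads and 10 tails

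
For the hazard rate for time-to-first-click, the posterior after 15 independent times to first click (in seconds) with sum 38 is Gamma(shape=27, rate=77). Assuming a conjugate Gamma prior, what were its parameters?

Gamma(shape=12, rate=39)

Gamma–exponential conjugacy: posterior shape = α + n, posterior rate = β + Σtᵢ.
So α = 27 − 15 = 12 and β = 77 − 38 = 39.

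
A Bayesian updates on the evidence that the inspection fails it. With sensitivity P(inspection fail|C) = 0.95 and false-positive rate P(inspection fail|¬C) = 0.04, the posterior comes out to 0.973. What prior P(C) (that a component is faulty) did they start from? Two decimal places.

Bayes' rule in odds form gives O(C|E) = O(C)·[P(E|C)/P(E|¬C)], hence O(C) = O(C|E)/LR.
Posterior odds = 0.973/(1−0.973) = 36.0370. LR = 0.95/0.04 = 23.7500.
Prior odds = 36.0370/23.7500 = 1.5173, so P(C) = 1.5173/(1+1.5173) ≈ 0.60.

P(C) = 0.60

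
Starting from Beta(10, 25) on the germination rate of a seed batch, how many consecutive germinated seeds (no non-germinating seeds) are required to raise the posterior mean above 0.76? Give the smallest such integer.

After k germinated seeds and 0 non-germinating seeds the posterior is Beta(10+k, 25), with mean (10+k)/(10+25+k).
Set (10+k)/(35+k) > 0.76 and solve: k > (0.76·35 − 10)/(1 − 0.76) = 69.167.
The smallest integer exceeding 69.167 is 70, and checking k=70: (80)/(105) = 0.7619 > 0.76.

k = 70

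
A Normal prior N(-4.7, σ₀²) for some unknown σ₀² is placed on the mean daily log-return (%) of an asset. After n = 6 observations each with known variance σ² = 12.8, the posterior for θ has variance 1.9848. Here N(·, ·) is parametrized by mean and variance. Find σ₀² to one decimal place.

Posterior precision equals prior precision plus data precision: 1/σ_n² = 1/σ₀² + n/σ².
So 1/σ₀² = 1/1.9848 − 6/12.8 = 0.503829 − 0.468750 = 0.035079.
Hence σ₀² = 1/0.035079 ≈ 28.5.

σ₀² = 28.5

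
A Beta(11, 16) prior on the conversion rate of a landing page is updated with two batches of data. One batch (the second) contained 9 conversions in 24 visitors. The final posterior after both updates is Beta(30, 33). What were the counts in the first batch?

10 conversions and 2 bounces

Sequential conjugate updates are equivalent to a single update on the pooled data, so total successes = posterior α − prior α and total failures = posterior β − prior β.
Total across both batches: 30−11=19 conversions, 33−16=17 bounces.
Subtract the second batch: 19−9=10 conversions and 17−15=2 bounces.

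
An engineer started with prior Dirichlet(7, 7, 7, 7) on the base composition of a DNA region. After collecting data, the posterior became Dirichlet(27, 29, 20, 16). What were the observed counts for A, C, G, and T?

For a Dirichlet(α) prior with multinomial counts c, the posterior is Dirichlet(α + c) componentwise.
Counts are posterior − prior componentwise: 27−7=20, 29−7=22, 20−7=13, 16−7=9.

counts (20, 22, 13, 9)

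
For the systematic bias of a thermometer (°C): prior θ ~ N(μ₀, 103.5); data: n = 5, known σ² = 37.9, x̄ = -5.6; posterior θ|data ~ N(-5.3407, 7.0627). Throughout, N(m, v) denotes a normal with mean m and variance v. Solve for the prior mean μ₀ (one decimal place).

μ₀ = -1.8

With known observation variance, the Normal–Normal posterior has precision τ_n = τ₀ + n/σ² and mean μ_n = (τ₀μ₀ + (n/σ²)x̄)/τ_n.
Here τ₀ = 1/103.5 = 0.009662 and τ_data = 5/37.9 = 0.131926, so τ_n = 0.141588.
Rearranging for μ₀: μ₀ = (μ_n·τ_n − τ_data·x̄)/τ₀ = (-5.3407·0.141588 − 0.131926·-5.6) / 0.009662 = -0.017393/0.009662 ≈ -1.8.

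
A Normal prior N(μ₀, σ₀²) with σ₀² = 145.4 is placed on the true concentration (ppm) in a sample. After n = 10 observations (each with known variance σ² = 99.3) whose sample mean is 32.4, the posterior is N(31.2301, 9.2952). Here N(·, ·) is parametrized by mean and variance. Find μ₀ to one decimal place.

μ₀ = 14.1

The posterior mean is a precision-weighted average: μ_n = (τ₀μ₀ + τ_data·x̄)/(τ₀+τ_data), with τ₀=1/σ₀² and τ_data=n/σ².
Here τ₀ = 1/145.4 = 0.006878 and τ_data = 10/99.3 = 0.100705, so τ_n = 0.107583.
Rearranging for μ₀: μ₀ = (μ_n·τ_n − τ_data·x̄)/τ₀ = (31.2301·0.107583 − 0.100705·32.4) / 0.006878 = 0.096986/0.006878 ≈ 14.1.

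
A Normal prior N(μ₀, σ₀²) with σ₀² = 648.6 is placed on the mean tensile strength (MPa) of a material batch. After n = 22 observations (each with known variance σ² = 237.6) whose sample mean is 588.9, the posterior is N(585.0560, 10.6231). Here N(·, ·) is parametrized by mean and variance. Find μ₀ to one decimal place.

μ₀ = 354.2

With known observation variance, the Normal–Normal posterior has precision τ_n = τ₀ + n/σ² and mean μ_n = (τ₀μ₀ + (n/σ²)x̄)/τ_n.
Here τ₀ = 1/648.6 = 0.001542 and τ_data = 22/237.6 = 0.092593, so τ_n = 0.094135.
Rearranging for μ₀: μ₀ = (μ_n·τ_n − τ_data·x̄)/τ₀ = (585.0560·0.094135 − 0.092593·588.9) / 0.001542 = 0.546229/0.001542 ≈ 354.2.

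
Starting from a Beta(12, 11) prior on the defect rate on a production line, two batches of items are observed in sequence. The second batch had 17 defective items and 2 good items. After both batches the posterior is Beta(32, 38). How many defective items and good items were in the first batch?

3 defective items and 25 good items

Because Beta–binomial updating is additive in the counts, the combined data contributed (α_post−α_prior, β_post−β_prior) successes and failures.
Total across both batches: 32−12=20 defective items, 38−11=27 good items.
Subtract the second batch: 20−17=3 defective items and 27−2=25 good items.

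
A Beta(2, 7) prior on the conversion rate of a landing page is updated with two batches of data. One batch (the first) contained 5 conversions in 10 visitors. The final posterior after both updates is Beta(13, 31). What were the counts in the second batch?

Sequential conjugate updates are equivalent to a single update on the pooled data, so total successes = posterior α − prior α and total failures = posterior β − prior β.
Total across both batches: 13−2=11 conversions, 31−7=24 bounces.
Subtract the first batch: 11−5=6 conversions and 24−5=19 bounces.

6 conversions and 19 bounces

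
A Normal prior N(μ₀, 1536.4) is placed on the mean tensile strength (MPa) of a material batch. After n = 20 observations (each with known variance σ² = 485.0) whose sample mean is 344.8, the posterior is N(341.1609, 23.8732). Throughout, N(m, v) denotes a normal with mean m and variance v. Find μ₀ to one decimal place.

The posterior mean is a precision-weighted average: μ_n = (τ₀μ₀ + τ_data·x̄)/(τ₀+τ_data), with τ₀=1/σ₀² and τ_data=n/σ².
Here τ₀ = 1/1536.4 = 0.000651 and τ_data = 20/485.0 = 0.041237, so τ_n = 0.041888.
Rearranging for μ₀: μ₀ = (μ_n·τ_n − τ_data·x̄)/τ₀ = (341.1609·0.041888 − 0.041237·344.8) / 0.000651 = 0.072030/0.000651 ≈ 110.6.

μ₀ = 110.6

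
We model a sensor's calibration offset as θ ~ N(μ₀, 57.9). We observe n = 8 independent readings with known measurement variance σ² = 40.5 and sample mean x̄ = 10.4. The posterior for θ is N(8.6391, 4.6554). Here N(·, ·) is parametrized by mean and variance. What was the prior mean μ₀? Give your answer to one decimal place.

The posterior mean is a precision-weighted average: μ_n = (τ₀μ₀ + τ_data·x̄)/(τ₀+τ_data), with τ₀=1/σ₀² and τ_data=n/σ².
Here τ₀ = 1/57.9 = 0.017271 and τ_data = 8/40.5 = 0.197531, so τ_n = 0.214802.
Rearranging for μ₀: μ₀ = (μ_n·τ_n − τ_data·x̄)/τ₀ = (8.6391·0.214802 − 0.197531·10.4) / 0.017271 = -0.198626/0.017271 ≈ -11.5.

μ₀ = -11.5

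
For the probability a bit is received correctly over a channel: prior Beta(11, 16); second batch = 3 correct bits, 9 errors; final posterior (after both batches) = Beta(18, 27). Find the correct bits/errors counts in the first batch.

4 correct bits and 2 errors

Because Beta–binomial updating is additive in the counts, the combined data contributed (α_post−α_prior, β_post−β_prior) successes and failures.
Total across both batches: 18−11=7 correct bits, 27−16=11 errors.
Subtract the second batch: 7−3=4 correct bits and 11−9=2 errors.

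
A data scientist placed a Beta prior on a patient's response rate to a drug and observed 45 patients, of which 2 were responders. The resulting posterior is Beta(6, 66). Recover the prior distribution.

Beta(4, 23)

A Beta(α, β) prior with s successes and f failures in binomial data gives a Beta(α+s, β+f) posterior.
Subtract the data counts: 6−2=4, 66−43=23.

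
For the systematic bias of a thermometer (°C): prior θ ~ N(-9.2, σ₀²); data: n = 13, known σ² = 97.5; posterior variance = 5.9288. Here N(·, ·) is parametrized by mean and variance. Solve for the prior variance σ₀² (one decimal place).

For the Normal–Normal model with known σ², precisions add: τ_n = τ₀ + n/σ².
So 1/σ₀² = 1/5.9288 − 13/97.5 = 0.168668 − 0.133333 = 0.035335.
Hence σ₀² = 1/0.035335 ≈ 28.3.

σ₀² = 28.3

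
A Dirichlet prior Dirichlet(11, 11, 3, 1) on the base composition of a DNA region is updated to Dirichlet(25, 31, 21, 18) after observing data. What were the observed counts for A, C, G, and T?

For a Dirichlet(α) prior with multinomial counts c, the posterior is Dirichlet(α + c) componentwise.
Counts are posterior − prior componentwise: 25−11=14, 31−11=20, 21−3=18, 18−1=17.

counts (14, 20, 18, 17)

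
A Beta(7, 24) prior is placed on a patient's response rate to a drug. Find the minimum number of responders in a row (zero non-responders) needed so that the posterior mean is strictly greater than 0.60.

After k responders and 0 non-responders the posterior is Beta(7+k, 24), with mean (7+k)/(7+24+k).
Set (7+k)/(31+k) > 0.60 and solve: k > (0.60·31 − 7)/(1 − 0.60) = 29.000.
The smallest integer exceeding 29.000 is 30, and checking k=30: (37)/(61) = 0.6066 > 0.60.

k = 30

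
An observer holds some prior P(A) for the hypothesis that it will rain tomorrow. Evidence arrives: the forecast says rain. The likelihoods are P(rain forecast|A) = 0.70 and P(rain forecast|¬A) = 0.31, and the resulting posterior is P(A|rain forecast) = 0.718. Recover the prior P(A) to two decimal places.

P(A) = 0.53

Bayes' rule in odds form gives O(A|E) = O(A)·[P(E|A)/P(E|¬A)], hence O(A) = O(A|E)/LR.
Posterior odds = 0.718/(1−0.718) = 2.5461. LR = 0.70/0.31 = 2.2581.
Prior odds = 2.5461/2.2581 = 1.1275, so P(A) = 1.1275/(1+1.1275) ≈ 0.53.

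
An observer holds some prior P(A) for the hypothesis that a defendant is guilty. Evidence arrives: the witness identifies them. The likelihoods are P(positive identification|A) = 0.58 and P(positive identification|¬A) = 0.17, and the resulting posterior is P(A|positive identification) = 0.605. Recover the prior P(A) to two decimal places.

In odds form, posterior odds = prior odds × likelihood ratio, so prior odds = posterior odds ÷ LR.
Posterior odds = 0.605/(1−0.605) = 1.5316. LR = 0.58/0.17 = 3.4118.
Prior odds = 1.5316/3.4118 = 0.4489, so P(A) = 0.4489/(1+0.4489) ≈ 0.31.

P(A) = 0.31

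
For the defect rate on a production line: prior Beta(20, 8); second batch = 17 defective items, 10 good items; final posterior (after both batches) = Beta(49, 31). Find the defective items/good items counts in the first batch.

Sequential conjugate updates are equivalent to a single update on the pooled data, so total successes = posterior α − prior α and total failures = posterior β − prior β.
Total across both batches: 49−20=29 defective items, 31−8=23 good items.
Subtract the second batch: 29−17=12 defective items and 23−10=13 good items.

12 defective items and 13 good items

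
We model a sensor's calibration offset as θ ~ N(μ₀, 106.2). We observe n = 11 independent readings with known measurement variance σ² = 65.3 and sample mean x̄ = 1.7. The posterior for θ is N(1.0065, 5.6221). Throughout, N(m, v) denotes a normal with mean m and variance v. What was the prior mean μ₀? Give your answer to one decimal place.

With known observation variance, the Normal–Normal posterior has precision τ_n = τ₀ + n/σ² and mean μ_n = (τ₀μ₀ + (n/σ²)x̄)/τ_n.
Here τ₀ = 1/106.2 = 0.009416 and τ_data = 11/65.3 = 0.168453, so τ_n = 0.177869.
Rearranging for μ₀: μ₀ = (μ_n·τ_n − τ_data·x̄)/τ₀ = (1.0065·0.177869 − 0.168453·1.7) / 0.009416 = -0.107345/0.009416 ≈ -11.4.

μ₀ = -11.4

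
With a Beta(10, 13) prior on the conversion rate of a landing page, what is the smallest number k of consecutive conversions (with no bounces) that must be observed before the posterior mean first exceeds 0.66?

After k conversions and 0 bounces the posterior is Beta(10+k, 13), with mean (10+k)/(10+13+k).
Set (10+k)/(23+k) > 0.66 and solve: k > (0.66·23 − 10)/(1 − 0.66) = 15.235.
The smallest integer exceeding 15.235 is 16.

k = 16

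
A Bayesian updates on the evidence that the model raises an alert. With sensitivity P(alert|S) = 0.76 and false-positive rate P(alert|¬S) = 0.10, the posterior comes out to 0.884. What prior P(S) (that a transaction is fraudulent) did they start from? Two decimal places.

P(S) = 0.50

In odds form, posterior odds = prior odds × likelihood ratio, so prior odds = posterior odds ÷ LR.
Posterior odds = 0.884/(1−0.884) = 7.6207. LR = 0.76/0.10 = 7.6000.
Prior odds = 7.6207/7.6000 = 1.0027, so P(S) = 1.0027/(1+1.0027) ≈ 0.50.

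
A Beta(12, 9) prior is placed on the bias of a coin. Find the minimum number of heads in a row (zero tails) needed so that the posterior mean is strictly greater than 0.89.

k = 61

After k heads and 0 tails the posterior is Beta(12+k, 9), with mean (12+k)/(12+9+k).
Set (12+k)/(21+k) > 0.89 and solve: k > (0.89·21 − 12)/(1 − 0.89) = 60.818.
The smallest integer exceeding 60.818 is 61.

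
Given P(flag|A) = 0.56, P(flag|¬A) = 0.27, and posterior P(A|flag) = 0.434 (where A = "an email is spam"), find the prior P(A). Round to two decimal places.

P(A) = 0.27

Bayes' rule in odds form gives O(A|E) = O(A)·[P(E|A)/P(E|¬A)], hence O(A) = O(A|E)/LR.
Posterior odds = 0.434/(1−0.434) = 0.7668. LR = 0.56/0.27 = 2.0741.
Prior odds = 0.7668/2.0741 = 0.3697, so P(A) = 0.3697/(1+0.3697) ≈ 0.27.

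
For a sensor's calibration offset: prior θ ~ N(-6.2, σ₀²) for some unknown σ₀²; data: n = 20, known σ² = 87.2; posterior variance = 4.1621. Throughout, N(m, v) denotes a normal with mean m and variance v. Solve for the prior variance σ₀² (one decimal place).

Posterior precision equals prior precision plus data precision: 1/σ_n² = 1/σ₀² + n/σ².
So 1/σ₀² = 1/4.1621 − 20/87.2 = 0.240263 − 0.229358 = 0.010905.
Hence σ₀² = 1/0.010905 ≈ 91.7.

σ₀² = 91.7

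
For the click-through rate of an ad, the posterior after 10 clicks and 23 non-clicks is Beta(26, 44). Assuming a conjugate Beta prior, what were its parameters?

Under Beta–binomial conjugacy the posterior parameters are (a+s, b+f).
So a = 26 − 10 = 16 and b = 44 − 23 = 21.

Beta(16, 21)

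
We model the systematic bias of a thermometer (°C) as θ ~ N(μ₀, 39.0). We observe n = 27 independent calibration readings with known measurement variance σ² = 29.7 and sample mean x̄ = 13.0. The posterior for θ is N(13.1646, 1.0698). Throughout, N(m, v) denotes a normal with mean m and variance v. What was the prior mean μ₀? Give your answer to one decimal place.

μ₀ = 19.0

With known observation variance, the Normal–Normal posterior has precision τ_n = τ₀ + n/σ² and mean μ_n = (τ₀μ₀ + (n/σ²)x̄)/τ_n.
Here τ₀ = 1/39.0 = 0.025641 and τ_data = 27/29.7 = 0.909091, so τ_n = 0.934732.
Rearranging for μ₀: μ₀ = (μ_n·τ_n − τ_data·x̄)/τ₀ = (13.1646·0.934732 − 0.909091·13.0) / 0.025641 = 0.487190/0.025641 ≈ 19.0.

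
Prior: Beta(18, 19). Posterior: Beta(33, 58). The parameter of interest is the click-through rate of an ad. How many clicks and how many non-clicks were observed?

15 clicks and 39 non-clicks

A Beta(a, b) prior with s successes and f failures in binomial data gives a Beta(a+s, b+f) posterior.
So s = 33 − 18 = 15 and f = 58 − 19 = 39.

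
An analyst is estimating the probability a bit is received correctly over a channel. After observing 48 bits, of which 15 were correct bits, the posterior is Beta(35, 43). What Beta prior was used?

Beta(20, 10)

Under Beta–binomial conjugacy the posterior parameters are (a+s, b+f).
Subtract the data counts: 35−15=20, 43−33=10.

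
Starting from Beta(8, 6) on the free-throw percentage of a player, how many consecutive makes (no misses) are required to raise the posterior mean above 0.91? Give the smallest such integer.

k = 53

After k makes and 0 misses the posterior is Beta(8+k, 6), with mean (8+k)/(8+6+k).
Set (8+k)/(14+k) > 0.91 and solve: k > (0.91·14 − 8)/(1 − 0.91) = 52.667.
The smallest integer exceeding 52.667 is 53.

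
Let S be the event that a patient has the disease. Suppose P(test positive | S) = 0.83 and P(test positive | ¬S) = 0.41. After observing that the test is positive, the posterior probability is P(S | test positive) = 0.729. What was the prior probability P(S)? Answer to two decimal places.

P(S) = 0.57

Bayes' rule in odds form gives O(S|E) = O(S)·[P(E|S)/P(E|¬S)], hence O(S) = O(S|E)/LR.
Posterior odds = 0.729/(1−0.729) = 2.6900. LR = 0.83/0.41 = 2.0244.
Prior odds = 2.6900/2.0244 = 1.3288, so P(S) = 1.3288/(1+1.3288) ≈ 0.57.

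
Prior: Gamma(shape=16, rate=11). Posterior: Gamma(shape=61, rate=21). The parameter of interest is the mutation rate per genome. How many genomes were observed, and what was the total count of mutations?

n = 10 genomes with total 45 mutations

A Gamma(α, β) prior (rate parametrization) on a Poisson rate with n observations summing to S gives posterior Gamma(α+S, β+n).
Matching: Σxᵢ = 61 − 16 = 45 and n = 21 − 11 = 10.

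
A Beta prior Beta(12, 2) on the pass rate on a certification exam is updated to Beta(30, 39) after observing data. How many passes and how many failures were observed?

A Beta(α, β) prior with s successes and f failures in binomial data gives a Beta(α+s, β+f) posterior.
Match parameters: s=30−12=18, f=39−2=37.

18 passes and 37 failures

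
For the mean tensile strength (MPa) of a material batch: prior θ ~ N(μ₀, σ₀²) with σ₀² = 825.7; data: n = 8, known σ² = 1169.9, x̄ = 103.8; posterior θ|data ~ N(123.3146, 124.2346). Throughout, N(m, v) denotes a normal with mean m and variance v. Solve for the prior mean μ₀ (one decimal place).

μ₀ = 233.5

The posterior mean is a precision-weighted average: μ_n = (τ₀μ₀ + τ_data·x̄)/(τ₀+τ_data), with τ₀=1/σ₀² and τ_data=n/σ².
Here τ₀ = 1/825.7 = 0.001211 and τ_data = 8/1169.9 = 0.006838, so τ_n = 0.008049.
Rearranging for μ₀: μ₀ = (μ_n·τ_n − τ_data·x̄)/τ₀ = (123.3146·0.008049 − 0.006838·103.8) / 0.001211 = 0.282775/0.001211 ≈ 233.5.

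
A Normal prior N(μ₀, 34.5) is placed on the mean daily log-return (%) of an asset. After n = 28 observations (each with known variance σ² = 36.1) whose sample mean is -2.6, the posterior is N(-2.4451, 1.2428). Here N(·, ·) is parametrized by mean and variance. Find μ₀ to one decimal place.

μ₀ = 1.7

With known observation variance, the Normal–Normal posterior has precision τ_n = τ₀ + n/σ² and mean μ_n = (τ₀μ₀ + (n/σ²)x̄)/τ_n.
Here τ₀ = 1/34.5 = 0.028986 and τ_data = 28/36.1 = 0.775623, so τ_n = 0.804609.
Rearranging for μ₀: μ₀ = (μ_n·τ_n − τ_data·x̄)/τ₀ = (-2.4451·0.804609 − 0.775623·-2.6) / 0.028986 = 0.049270/0.028986 ≈ 1.7.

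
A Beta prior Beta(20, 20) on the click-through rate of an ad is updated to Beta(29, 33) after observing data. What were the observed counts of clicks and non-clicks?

9 clicks and 13 non-clicks

Under Beta–binomial conjugacy the posterior parameters are (a+s, b+f).
Match parameters: s=29−20=9, f=33−20=13.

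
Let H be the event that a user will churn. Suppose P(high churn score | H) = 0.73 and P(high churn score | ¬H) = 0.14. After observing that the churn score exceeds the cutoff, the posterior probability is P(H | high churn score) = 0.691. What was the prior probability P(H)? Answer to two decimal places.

In odds form, posterior odds = prior odds × likelihood ratio, so prior odds = posterior odds ÷ LR.
Posterior odds = 0.691/(1−0.691) = 2.2362. LR = 0.73/0.14 = 5.2143.
Prior odds = 2.2362/5.2143 = 0.4289, so P(H) = 0.4289/(1+0.4289) ≈ 0.30.

P(H) = 0.30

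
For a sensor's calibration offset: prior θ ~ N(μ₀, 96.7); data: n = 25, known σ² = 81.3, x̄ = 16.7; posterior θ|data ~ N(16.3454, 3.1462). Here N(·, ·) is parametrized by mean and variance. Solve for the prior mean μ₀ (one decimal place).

With known observation variance, the Normal–Normal posterior has precision τ_n = τ₀ + n/σ² and mean μ_n = (τ₀μ₀ + (n/σ²)x̄)/τ_n.
Here τ₀ = 1/96.7 = 0.010341 and τ_data = 25/81.3 = 0.307503, so τ_n = 0.317844.
Rearranging for μ₀: μ₀ = (μ_n·τ_n − τ_data·x̄)/τ₀ = (16.3454·0.317844 − 0.307503·16.7) / 0.010341 = 0.059987/0.010341 ≈ 5.8.

μ₀ = 5.8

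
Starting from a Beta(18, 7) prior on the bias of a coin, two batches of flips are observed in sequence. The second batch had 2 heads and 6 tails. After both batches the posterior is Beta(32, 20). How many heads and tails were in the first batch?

12 heads and 7 tails

Because Beta–binomial updating is additive in the counts, the combined data contributed (α_post−α_prior, β_post−β_prior) successes and failures.
Total across both batches: 32−18=14 heads, 20−7=13 tails.
Subtract the second batch: 14−2=12 heads and 13−6=7 tails.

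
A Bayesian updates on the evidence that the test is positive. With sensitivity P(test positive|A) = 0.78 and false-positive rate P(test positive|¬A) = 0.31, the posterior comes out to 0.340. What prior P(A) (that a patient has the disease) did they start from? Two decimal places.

Bayes' rule in odds form gives O(A|E) = O(A)·[P(E|A)/P(E|¬A)], hence O(A) = O(A|E)/LR.
Posterior odds = 0.340/(1−0.340) = 0.5152. LR = 0.78/0.31 = 2.5161.
Prior odds = 0.5152/2.5161 = 0.2048, so P(A) = 0.2048/(1+0.2048) ≈ 0.17.

P(A) = 0.17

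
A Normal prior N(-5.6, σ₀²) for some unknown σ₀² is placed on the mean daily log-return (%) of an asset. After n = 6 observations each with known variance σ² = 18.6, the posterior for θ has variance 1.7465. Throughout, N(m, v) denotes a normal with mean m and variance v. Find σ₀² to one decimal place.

Posterior precision equals prior precision plus data precision: 1/σ_n² = 1/σ₀² + n/σ².
So 1/σ₀² = 1/1.7465 − 6/18.6 = 0.572574 − 0.322581 = 0.249993.
Hence σ₀² = 1/0.249993 ≈ 4.0.

σ₀² = 4.0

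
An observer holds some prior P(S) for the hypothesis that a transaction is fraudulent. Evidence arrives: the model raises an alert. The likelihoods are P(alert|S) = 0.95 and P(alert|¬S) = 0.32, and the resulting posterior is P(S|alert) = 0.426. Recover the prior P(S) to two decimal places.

P(S) = 0.20

Bayes' rule in odds form gives O(S|E) = O(S)·[P(E|S)/P(E|¬S)], hence O(S) = O(S|E)/LR.
Posterior odds = 0.426/(1−0.426) = 0.7422. LR = 0.95/0.32 = 2.9688.
Prior odds = 0.7422/2.9688 = 0.2500, so P(S) = 0.2500/(1+0.2500) ≈ 0.20.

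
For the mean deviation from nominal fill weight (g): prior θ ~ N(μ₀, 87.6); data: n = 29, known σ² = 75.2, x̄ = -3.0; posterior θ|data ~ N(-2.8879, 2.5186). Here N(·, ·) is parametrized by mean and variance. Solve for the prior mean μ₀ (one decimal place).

μ₀ = 0.9

The posterior mean is a precision-weighted average: μ_n = (τ₀μ₀ + τ_data·x̄)/(τ₀+τ_data), with τ₀=1/σ₀² and τ_data=n/σ².
Here τ₀ = 1/87.6 = 0.011416 and τ_data = 29/75.2 = 0.385638, so τ_n = 0.397054.
Rearranging for μ₀: μ₀ = (μ_n·τ_n − τ_data·x̄)/τ₀ = (-2.8879·0.397054 − 0.385638·-3.0) / 0.011416 = 0.010262/0.011416 ≈ 0.9.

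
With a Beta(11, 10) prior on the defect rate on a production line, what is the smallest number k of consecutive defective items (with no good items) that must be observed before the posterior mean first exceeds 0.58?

After k defective items and 0 good items the posterior is Beta(11+k, 10), with mean (11+k)/(11+10+k).
Set (11+k)/(21+k) > 0.58 and solve: k > (0.58·21 − 11)/(1 − 0.58) = 2.810.
The smallest integer exceeding 2.810 is 3.

k = 3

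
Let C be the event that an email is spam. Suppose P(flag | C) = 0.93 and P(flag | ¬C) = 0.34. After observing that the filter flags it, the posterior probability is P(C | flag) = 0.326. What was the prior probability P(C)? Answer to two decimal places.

P(C) = 0.15

In odds form, posterior odds = prior odds × likelihood ratio, so prior odds = posterior odds ÷ LR.
Posterior odds = 0.326/(1−0.326) = 0.4837. LR = 0.93/0.34 = 2.7353.
Prior odds = 0.4837/2.7353 = 0.1768, so P(C) = 0.1768/(1+0.1768) ≈ 0.15.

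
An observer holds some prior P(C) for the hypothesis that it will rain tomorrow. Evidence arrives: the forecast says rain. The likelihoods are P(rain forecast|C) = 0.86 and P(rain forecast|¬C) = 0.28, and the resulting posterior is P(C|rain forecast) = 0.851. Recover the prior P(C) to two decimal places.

P(C) = 0.65

In odds form, posterior odds = prior odds × likelihood ratio, so prior odds = posterior odds ÷ LR.
Posterior odds = 0.851/(1−0.851) = 5.7114. LR = 0.86/0.28 = 3.0714.
Prior odds = 5.7114/3.0714 = 1.8595, so P(C) = 1.8595/(1+1.8595) ≈ 0.65.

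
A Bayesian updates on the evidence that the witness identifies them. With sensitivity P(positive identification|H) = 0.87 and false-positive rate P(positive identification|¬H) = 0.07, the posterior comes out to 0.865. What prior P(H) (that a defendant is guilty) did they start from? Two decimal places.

P(H) = 0.34

Bayes' rule in odds form gives O(H|E) = O(H)·[P(E|H)/P(E|¬H)], hence O(H) = O(H|E)/LR.
Posterior odds = 0.865/(1−0.865) = 6.4074. LR = 0.87/0.07 = 12.4286.
Prior odds = 6.4074/12.4286 = 0.5155, so P(H) = 0.5155/(1+0.5155) ≈ 0.34.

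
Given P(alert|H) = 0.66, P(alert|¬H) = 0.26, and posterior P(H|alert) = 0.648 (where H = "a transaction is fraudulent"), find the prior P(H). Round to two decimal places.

Bayes' rule in odds form gives O(H|E) = O(H)·[P(E|H)/P(E|¬H)], hence O(H) = O(H|E)/LR.
Posterior odds = 0.648/(1−0.648) = 1.8409. LR = 0.66/0.26 = 2.5385.
Prior odds = 1.8409/2.5385 = 0.7252, so P(H) = 0.7252/(1+0.7252) ≈ 0.42.

P(H) = 0.42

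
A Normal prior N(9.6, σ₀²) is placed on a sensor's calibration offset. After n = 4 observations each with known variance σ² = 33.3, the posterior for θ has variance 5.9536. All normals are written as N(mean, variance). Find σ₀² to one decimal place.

For the Normal–Normal model with known σ², precisions add: τ_n = τ₀ + n/σ².
So 1/σ₀² = 1/5.9536 − 4/33.3 = 0.167966 − 0.120120 = 0.047846.
Hence σ₀² = 1/0.047846 ≈ 20.9.

σ₀² = 20.9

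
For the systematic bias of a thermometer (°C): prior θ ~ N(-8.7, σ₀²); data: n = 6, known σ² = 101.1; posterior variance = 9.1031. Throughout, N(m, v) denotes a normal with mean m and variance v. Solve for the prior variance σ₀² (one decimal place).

σ₀² = 19.8

Posterior precision equals prior precision plus data precision: 1/σ_n² = 1/σ₀² + n/σ².
So 1/σ₀² = 1/9.1031 − 6/101.1 = 0.109853 − 0.059347 = 0.050506.
Hence σ₀² = 1/0.050506 ≈ 19.8.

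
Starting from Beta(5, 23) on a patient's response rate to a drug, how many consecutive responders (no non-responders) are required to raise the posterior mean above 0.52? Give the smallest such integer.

After k responders and 0 non-responders the posterior is Beta(5+k, 23), with mean (5+k)/(5+23+k).
Set (5+k)/(28+k) > 0.52 and solve: k > (0.52·28 − 5)/(1 − 0.52) = 19.917.
The smallest integer exceeding 19.917 is 20.

k = 20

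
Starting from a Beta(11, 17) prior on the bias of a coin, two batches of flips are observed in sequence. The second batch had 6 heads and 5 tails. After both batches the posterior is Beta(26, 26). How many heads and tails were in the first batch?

Because Beta–binomial updating is additive in the counts, the combined data contributed (α_post−α_prior, β_post−β_prior) successes and failures.
Total across both batches: 26−11=15 heads, 26−17=9 tails.
Subtract the second batch: 15−6=9 heads and 9−5=4 tails.

9 heads and 4 tails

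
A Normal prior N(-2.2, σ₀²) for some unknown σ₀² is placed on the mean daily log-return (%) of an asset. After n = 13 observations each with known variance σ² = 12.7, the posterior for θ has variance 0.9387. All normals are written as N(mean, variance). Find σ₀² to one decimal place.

σ₀² = 24.0

For the Normal–Normal model with known σ², precisions add: τ_n = τ₀ + n/σ².
So 1/σ₀² = 1/0.9387 − 13/12.7 = 1.065303 − 1.023622 = 0.041681.
Hence σ₀² = 1/0.041681 ≈ 24.0.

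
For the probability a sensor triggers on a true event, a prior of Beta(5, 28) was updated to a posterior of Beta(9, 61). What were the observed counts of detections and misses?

4 detections and 33 misses

A Beta(α, β) prior with s successes and f failures in binomial data gives a Beta(α+s, β+f) posterior.
So s = 9 − 5 = 4 and f = 61 − 28 = 33.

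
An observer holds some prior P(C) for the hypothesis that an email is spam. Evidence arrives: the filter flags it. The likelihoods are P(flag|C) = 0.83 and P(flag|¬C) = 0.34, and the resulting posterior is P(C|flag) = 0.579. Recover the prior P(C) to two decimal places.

Bayes' rule in odds form gives O(C|E) = O(C)·[P(E|C)/P(E|¬C)], hence O(C) = O(C|E)/LR.
Posterior odds = 0.579/(1−0.579) = 1.3753. LR = 0.83/0.34 = 2.4412.
Prior odds = 1.3753/2.4412 = 0.5634, so P(C) = 0.5634/(1+0.5634) ≈ 0.36.

P(C) = 0.36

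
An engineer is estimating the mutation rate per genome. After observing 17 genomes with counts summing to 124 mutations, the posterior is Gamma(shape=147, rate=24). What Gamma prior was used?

A Gamma(α, β) prior (rate parametrization) on a Poisson rate with n observations summing to S gives posterior Gamma(α+S, β+n).
So α = 147 − 124 = 23 and β = 24 − 17 = 7.

Gamma(shape=23, rate=7)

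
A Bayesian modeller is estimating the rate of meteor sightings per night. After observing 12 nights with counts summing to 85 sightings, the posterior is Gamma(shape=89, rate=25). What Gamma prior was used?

A Gamma(α, β) prior (rate parametrization) on a Poisson rate with n observations summing to S gives posterior Gamma(α+S, β+n).
So α = 89 − 85 = 4 and β = 25 − 12 = 13.

Gamma(shape=4, rate=13)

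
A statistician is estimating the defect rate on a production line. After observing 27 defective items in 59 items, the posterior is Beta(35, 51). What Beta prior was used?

Beta is conjugate to the binomial likelihood: posterior = Beta(a+s, b+f).
Subtract the data counts: 35−27=8, 51−32=19.

Beta(8, 19)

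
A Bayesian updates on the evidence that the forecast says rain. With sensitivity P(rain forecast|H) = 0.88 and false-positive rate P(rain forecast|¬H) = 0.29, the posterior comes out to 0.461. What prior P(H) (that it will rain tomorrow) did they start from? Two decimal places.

Bayes' rule in odds form gives O(H|E) = O(H)·[P(E|H)/P(E|¬H)], hence O(H) = O(H|E)/LR.
Posterior odds = 0.461/(1−0.461) = 0.8553. LR = 0.88/0.29 = 3.0345.
Prior odds = 0.8553/3.0345 = 0.2819, so P(H) = 0.2819/(1+0.2819) ≈ 0.22.

P(H) = 0.22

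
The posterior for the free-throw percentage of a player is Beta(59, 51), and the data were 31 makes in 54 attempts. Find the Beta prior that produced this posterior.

Beta is conjugate to the binomial likelihood: posterior = Beta(α+s, β+f).
Subtract the data counts: 59−31=28, 51−23=28.

Beta(28, 28)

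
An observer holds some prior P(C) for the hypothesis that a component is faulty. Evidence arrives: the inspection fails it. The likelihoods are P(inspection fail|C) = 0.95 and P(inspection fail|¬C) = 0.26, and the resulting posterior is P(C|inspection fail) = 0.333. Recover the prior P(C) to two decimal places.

P(C) = 0.12

In odds form, posterior odds = prior odds × likelihood ratio, so prior odds = posterior odds ÷ LR.
Posterior odds = 0.333/(1−0.333) = 0.4993. LR = 0.95/0.26 = 3.6538.
Prior odds = 0.4993/3.6538 = 0.1367, so P(C) = 0.1367/(1+0.1367) ≈ 0.12.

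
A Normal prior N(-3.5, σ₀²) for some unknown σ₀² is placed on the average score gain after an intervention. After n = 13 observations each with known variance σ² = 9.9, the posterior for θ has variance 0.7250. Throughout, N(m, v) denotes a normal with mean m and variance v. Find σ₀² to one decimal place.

Posterior precision equals prior precision plus data precision: 1/σ_n² = 1/σ₀² + n/σ².
So 1/σ₀² = 1/0.7250 − 13/9.9 = 1.379310 − 1.313131 = 0.066179.
Hence σ₀² = 1/0.066179 ≈ 15.1.

σ₀² = 15.1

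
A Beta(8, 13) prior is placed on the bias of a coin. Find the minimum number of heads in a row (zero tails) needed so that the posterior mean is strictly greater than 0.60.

After k heads and 0 tails the posterior is Beta(8+k, 13), with mean (8+k)/(8+13+k).
Set (8+k)/(21+k) > 0.60 and solve: k > (0.60·21 − 8)/(1 − 0.60) = 11.500.
The smallest integer exceeding 11.500 is 12, and checking k=12: (20)/(33) = 0.6061 > 0.60.

k = 12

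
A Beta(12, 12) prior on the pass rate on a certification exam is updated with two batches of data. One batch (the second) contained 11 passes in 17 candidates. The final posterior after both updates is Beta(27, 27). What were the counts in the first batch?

4 passes and 9 failures

Sequential conjugate updates are equivalent to a single update on the pooled data, so total successes = posterior α − prior α and total failures = posterior β − prior β.
Total across both batches: 27−12=15 passes, 27−12=15 failures.
Subtract the second batch: 15−11=4 passes and 15−6=9 failures.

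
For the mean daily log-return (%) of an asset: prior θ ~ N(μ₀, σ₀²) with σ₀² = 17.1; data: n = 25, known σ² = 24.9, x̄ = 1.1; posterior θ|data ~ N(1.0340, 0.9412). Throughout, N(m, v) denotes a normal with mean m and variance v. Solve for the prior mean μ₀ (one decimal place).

The posterior mean is a precision-weighted average: μ_n = (τ₀μ₀ + τ_data·x̄)/(τ₀+τ_data), with τ₀=1/σ₀² and τ_data=n/σ².
Here τ₀ = 1/17.1 = 0.058480 and τ_data = 25/24.9 = 1.004016, so τ_n = 1.062496.
Rearranging for μ₀: μ₀ = (μ_n·τ_n − τ_data·x̄)/τ₀ = (1.0340·1.062496 − 1.004016·1.1) / 0.058480 = -0.005797/0.058480 ≈ -0.1.

μ₀ = -0.1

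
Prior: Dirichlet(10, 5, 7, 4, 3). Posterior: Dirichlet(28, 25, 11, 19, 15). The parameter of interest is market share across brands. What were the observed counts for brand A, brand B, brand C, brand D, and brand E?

counts (18, 20, 4, 15, 12)

For a Dirichlet(α) prior with multinomial counts c, the posterior is Dirichlet(α + c) componentwise.
Counts are posterior − prior componentwise: 28−10=18, 25−5=20, 11−7=4, 19−4=15, 15−3=12.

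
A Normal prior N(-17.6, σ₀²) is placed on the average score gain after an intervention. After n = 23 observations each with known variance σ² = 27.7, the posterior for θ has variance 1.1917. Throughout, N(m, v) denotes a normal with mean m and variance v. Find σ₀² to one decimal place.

Posterior precision equals prior precision plus data precision: 1/σ_n² = 1/σ₀² + n/σ².
So 1/σ₀² = 1/1.1917 − 23/27.7 = 0.839137 − 0.830325 = 0.008812.
Hence σ₀² = 1/0.008812 ≈ 113.5.

σ₀² = 113.5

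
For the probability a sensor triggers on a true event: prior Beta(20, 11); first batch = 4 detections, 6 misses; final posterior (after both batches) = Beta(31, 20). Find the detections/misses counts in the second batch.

Sequential conjugate updates are equivalent to a single update on the pooled data, so total successes = posterior α − prior α and total failures = posterior β − prior β.
Total across both batches: 31−20=11 detections, 20−11=9 misses.
Subtract the first batch: 11−4=7 detections and 9−6=3 misses.

7 detections and 3 misses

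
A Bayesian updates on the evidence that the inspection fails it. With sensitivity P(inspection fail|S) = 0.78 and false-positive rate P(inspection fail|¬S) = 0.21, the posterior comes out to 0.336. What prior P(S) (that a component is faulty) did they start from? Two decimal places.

P(S) = 0.12

Bayes' rule in odds form gives O(S|E) = O(S)·[P(E|S)/P(E|¬S)], hence O(S) = O(S|E)/LR.
Posterior odds = 0.336/(1−0.336) = 0.5060. LR = 0.78/0.21 = 3.7143.
Prior odds = 0.5060/3.7143 = 0.1362, so P(S) = 0.1362/(1+0.1362) ≈ 0.12.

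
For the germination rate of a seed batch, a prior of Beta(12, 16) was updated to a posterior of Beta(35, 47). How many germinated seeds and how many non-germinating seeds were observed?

23 germinated seeds and 31 non-germinating seeds

A Beta(α, β) prior with s successes and f failures in binomial data gives a Beta(α+s, β+f) posterior.
So s = 35 − 12 = 23 and f = 47 − 16 = 31.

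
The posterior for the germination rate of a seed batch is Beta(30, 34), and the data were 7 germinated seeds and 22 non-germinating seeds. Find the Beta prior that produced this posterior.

Beta(23, 12)

Beta is conjugate to the binomial likelihood: posterior = Beta(α+s, β+f).
So α = 30 − 7 = 23 and β = 34 − 22 = 12.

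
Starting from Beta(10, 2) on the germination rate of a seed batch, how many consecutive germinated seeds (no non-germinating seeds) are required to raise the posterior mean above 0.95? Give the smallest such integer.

After k germinated seeds and 0 non-germinating seeds the posterior is Beta(10+k, 2), with mean (10+k)/(10+2+k).
Set (10+k)/(12+k) > 0.95 and solve: k > (0.95·12 − 10)/(1 − 0.95) = 28.000.
The smallest integer exceeding 28.000 is 29.

k = 29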